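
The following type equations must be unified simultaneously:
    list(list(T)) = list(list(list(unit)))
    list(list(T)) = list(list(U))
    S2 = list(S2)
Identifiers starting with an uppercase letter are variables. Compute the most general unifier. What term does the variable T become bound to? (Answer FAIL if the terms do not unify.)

FAIL

Decompose list/1: list(T) = list(list(unit)).
Decompose list/1: T = list(unit).
Bind T := list(unit); substituting into the one remaining equation that mentions T gives: list(list(list(unit))) = list(list(U)).
Decompose list/1: list(list(unit)) = list(U).
Decompose list/1: list(unit) = U.
Bind U := list(unit); no other remaining equation mentions U.
Occurs check fails: S2 occurs in list(S2); the equation S2 = list(S2) has no finite solution.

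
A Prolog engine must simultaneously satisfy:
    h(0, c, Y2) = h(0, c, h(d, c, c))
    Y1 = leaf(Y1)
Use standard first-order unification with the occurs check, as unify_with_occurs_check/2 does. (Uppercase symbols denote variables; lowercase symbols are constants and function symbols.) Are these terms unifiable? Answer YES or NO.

NO

Decompose h/3: 0 = 0,  c = c,  Y2 = h(d, c, c).
Delete trivial equation 0 = 0.
Delete trivial equation c = c.
Bind Y2 := h(d, c, c); no other remaining equation mentions Y2.
Occurs check fails: Y1 occurs in leaf(Y1); the equation Y1 = leaf(Y1) has no finite solution.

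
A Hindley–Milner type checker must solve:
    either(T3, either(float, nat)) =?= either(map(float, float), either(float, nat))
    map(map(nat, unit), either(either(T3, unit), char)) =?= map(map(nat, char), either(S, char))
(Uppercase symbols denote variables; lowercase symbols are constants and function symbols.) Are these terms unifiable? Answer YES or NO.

NO

Decompose either/2: T3 =?= map(float, float),  either(float, nat) =?= either(float, nat).
Bind T3 := map(float, float); substituting into the one remaining equation that mentions T3 gives: map(map(nat, unit), either(either(map(float, float), unit), char)) =?= map(map(nat, char), either(S, char)).
Delete trivial equation either(float, nat) =?= either(float, nat).
Decompose map/2: map(nat, unit) =?= map(nat, char),  either(either(map(float, float), unit), char) =?= either(S, char).
Decompose map/2: nat =?= nat,  unit =?= char.
Delete trivial equation nat =?= nat.
Clash: constants unit and char differ; no unifier exists.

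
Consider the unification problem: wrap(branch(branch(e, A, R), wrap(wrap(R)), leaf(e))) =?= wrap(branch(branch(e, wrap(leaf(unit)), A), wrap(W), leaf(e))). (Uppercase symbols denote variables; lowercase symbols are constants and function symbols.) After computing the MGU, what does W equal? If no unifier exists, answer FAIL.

wrap(wrap(leaf(unit)))

Decompose wrap/1: branch(branch(e, A, R), wrap(wrap(R)), leaf(e)) =?= branch(branch(e, wrap(leaf(unit)), A), wrap(W), leaf(e)).
Decompose branch/3: branch(e, A, R) =?= branch(e, wrap(leaf(unit)), A),  wrap(wrap(R)) =?= wrap(W),  leaf(e) =?= leaf(e).
Decompose branch/3: e =?= e,  A =?= wrap(leaf(unit)),  R =?= A.
Delete trivial equation e =?= e.
Bind A := wrap(leaf(unit)); substituting into the one remaining equation that mentions A gives: R =?= wrap(leaf(unit)).
Bind R := wrap(leaf(unit)); substituting into the one remaining equation that mentions R gives: wrap(wrap(wrap(leaf(unit)))) =?= wrap(W).
Decompose wrap/1: wrap(wrap(leaf(unit))) =?= W.
Bind W := wrap(wrap(leaf(unit))); no other remaining equation mentions W.
Delete trivial equation leaf(e) =?= leaf(e).
MGU = { A ↦ wrap(leaf(unit)), R ↦ wrap(leaf(unit)), W ↦ wrap(wrap(leaf(unit))) }, so W ↦ wrap(wrap(leaf(unit))).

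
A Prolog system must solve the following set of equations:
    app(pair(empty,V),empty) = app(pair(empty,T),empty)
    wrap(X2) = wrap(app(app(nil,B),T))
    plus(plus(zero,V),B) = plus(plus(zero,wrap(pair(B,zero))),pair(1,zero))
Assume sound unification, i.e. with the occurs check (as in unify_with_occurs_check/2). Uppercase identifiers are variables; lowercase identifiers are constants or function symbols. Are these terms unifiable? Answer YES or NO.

Decompose app/2: pair(empty,V) = pair(empty,T),  empty = empty.
Decompose pair/2: empty = empty,  V = T.
Delete trivial equation empty = empty.
Bind V := T; substituting into the one remaining equation that mentions V gives: plus(plus(zero,T),B) = plus(plus(zero,wrap(pair(B,zero))),pair(1,zero)).
Delete trivial equation empty = empty.
Decompose wrap/1: X2 = app(app(nil,B),T).
Bind X2 := app(app(nil,B),T); no other remaining equation mentions X2.
Decompose plus/2: plus(zero,T) = plus(zero,wrap(pair(B,zero))),  B = pair(1,zero).
Decompose plus/2: zero = zero,  T = wrap(pair(B,zero)).
Delete trivial equation zero = zero.
Bind T := wrap(pair(B,zero)); no other remaining equation mentions T. Substituting into the earlier bindings gives V := wrap(pair(B,zero)), X2 := app(app(nil,B),wrap(pair(B,zero))).
Bind B := pair(1,zero). Substituting into the earlier bindings gives V := wrap(pair(pair(1,zero),zero)), X2 := app(app(nil,pair(1,zero)),wrap(pair(pair(1,zero),zero))), T := wrap(pair(pair(1,zero),zero)).
No equations remain and no clash or occurs-check failure arose, so a unifier exists.

YES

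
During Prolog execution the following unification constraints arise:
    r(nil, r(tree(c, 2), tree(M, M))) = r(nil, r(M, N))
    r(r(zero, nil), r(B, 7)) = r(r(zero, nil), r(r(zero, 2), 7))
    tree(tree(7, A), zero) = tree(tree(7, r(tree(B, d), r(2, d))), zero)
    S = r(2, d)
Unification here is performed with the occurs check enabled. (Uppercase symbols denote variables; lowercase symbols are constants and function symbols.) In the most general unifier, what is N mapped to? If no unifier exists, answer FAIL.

Decompose r/2: nil = nil,  r(tree(c, 2), tree(M, M)) = r(M, N).
Delete trivial equation nil = nil.
Decompose r/2: tree(c, 2) = M,  tree(M, M) = N.
Bind M := tree(c, 2); substituting into the one remaining equation that mentions M gives: tree(tree(c, 2), tree(c, 2)) = N.
Bind N := tree(tree(c, 2), tree(c, 2)); no other remaining equation mentions N.
Decompose r/2: r(zero, nil) = r(zero, nil),  r(B, 7) = r(r(zero, 2), 7).
Delete trivial equation r(zero, nil) = r(zero, nil).
Decompose r/2: B = r(zero, 2),  7 = 7.
Bind B := r(zero, 2); substituting into the one remaining equation that mentions B gives: tree(tree(7, A), zero) = tree(tree(7, r(tree(r(zero, 2), d), r(2, d))), zero).
Delete trivial equation 7 = 7.
Decompose tree/2: tree(7, A) = tree(7, r(tree(r(zero, 2), d), r(2, d))),  zero = zero.
Decompose tree/2: 7 = 7,  A = r(tree(r(zero, 2), d), r(2, d)).
Delete trivial equation 7 = 7.
Bind A := r(tree(r(zero, 2), d), r(2, d)); no other remaining equation mentions A.
Delete trivial equation zero = zero.
Bind S := r(2, d).
MGU = { M ↦ tree(c, 2), N ↦ tree(tree(c, 2), tree(c, 2)), B ↦ r(zero, 2), A ↦ r(tree(r(zero, 2), d), r(2, d)), S ↦ r(2, d) }, so N ↦ tree(tree(c, 2), tree(c, 2)).

tree(tree(c, 2), tree(c, 2))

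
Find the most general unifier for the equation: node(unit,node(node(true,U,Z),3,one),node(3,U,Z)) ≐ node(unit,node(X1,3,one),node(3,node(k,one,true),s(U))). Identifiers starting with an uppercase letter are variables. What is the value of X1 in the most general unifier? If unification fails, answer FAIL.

node(true,node(k,one,true),s(node(k,one,true)))

Decompose node/3: unit ≐ unit,  node(node(true,U,Z),3,one) ≐ node(X1,3,one),  node(3,U,Z) ≐ node(3,node(k,one,true),s(U)).
Delete trivial equation unit ≐ unit.
Decompose node/3: node(true,U,Z) ≐ X1,  3 ≐ 3,  one ≐ one.
Bind X1 := node(true,U,Z); no other remaining equation mentions X1.
Delete trivial equation 3 ≐ 3.
Delete trivial equation one ≐ one.
Decompose node/3: 3 ≐ 3,  U ≐ node(k,one,true),  Z ≐ s(U).
Delete trivial equation 3 ≐ 3.
Bind U := node(k,one,true); substituting into the remaining equation gives: Z ≐ s(node(k,one,true)). Substituting into the earlier binding gives X1 := node(true,node(k,one,true),Z).
Bind Z := s(node(k,one,true)). Substituting into the earlier binding gives X1 := node(true,node(k,one,true),s(node(k,one,true))).
MGU = { X1 := node(true,node(k,one,true),s(node(k,one,true))), U := node(k,one,true), Z := s(node(k,one,true)) }, so X1 := node(true,node(k,one,true),s(node(k,one,true))).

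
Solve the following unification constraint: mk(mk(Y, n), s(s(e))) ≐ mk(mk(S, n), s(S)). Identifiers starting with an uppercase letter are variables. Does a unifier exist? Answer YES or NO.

Decompose mk/2: mk(Y, n) ≐ mk(S, n),  s(s(e)) ≐ s(S).
Decompose mk/2: Y ≐ S,  n ≐ n.
Bind Y := S; no other remaining equation mentions Y.
Delete trivial equation n ≐ n.
Decompose s/1: s(e) ≐ S.
Bind S := s(e). Substituting into the earlier binding gives Y := s(e).
No equations remain and no clash or occurs-check failure arose, so a unifier exists.

YES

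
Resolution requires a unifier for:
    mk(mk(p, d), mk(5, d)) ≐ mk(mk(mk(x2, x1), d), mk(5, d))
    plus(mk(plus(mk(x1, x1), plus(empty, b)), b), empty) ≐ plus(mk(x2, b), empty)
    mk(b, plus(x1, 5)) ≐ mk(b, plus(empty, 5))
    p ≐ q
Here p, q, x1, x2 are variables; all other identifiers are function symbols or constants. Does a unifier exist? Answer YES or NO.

YES

Decompose mk/2: mk(p, d) ≐ mk(mk(x2, x1), d),  mk(5, d) ≐ mk(5, d).
Decompose mk/2: p ≐ mk(x2, x1),  d ≐ d.
Bind p := mk(x2, x1); substituting into the one remaining equation that mentions p gives: mk(x2, x1) ≐ q.
Delete trivial equation d ≐ d.
Delete trivial equation mk(5, d) ≐ mk(5, d).
Decompose plus/2: mk(plus(mk(x1, x1), plus(empty, b)), b) ≐ mk(x2, b),  empty ≐ empty.
Decompose mk/2: plus(mk(x1, x1), plus(empty, b)) ≐ x2,  b ≐ b.
Bind x2 := plus(mk(x1, x1), plus(empty, b)); substituting into the one remaining equation that mentions x2 gives: mk(plus(mk(x1, x1), plus(empty, b)), x1) ≐ q. Substituting into the earlier binding gives p := mk(plus(mk(x1, x1), plus(empty, b)), x1).
Delete trivial equation b ≐ b.
Delete trivial equation empty ≐ empty.
Decompose mk/2: b ≐ b,  plus(x1, 5) ≐ plus(empty, 5).
Delete trivial equation b ≐ b.
Decompose plus/2: x1 ≐ empty,  5 ≐ 5.
Bind x1 := empty; substituting into the one remaining equation that mentions x1 gives: mk(plus(mk(empty, empty), plus(empty, b)), empty) ≐ q. Substituting into the earlier bindings gives p := mk(plus(mk(empty, empty), plus(empty, b)), empty), x2 := plus(mk(empty, empty), plus(empty, b)).
Delete trivial equation 5 ≐ 5.
Bind q := mk(plus(mk(empty, empty), plus(empty, b)), empty).
No equations remain and no clash or occurs-check failure arose, so a unifier exists.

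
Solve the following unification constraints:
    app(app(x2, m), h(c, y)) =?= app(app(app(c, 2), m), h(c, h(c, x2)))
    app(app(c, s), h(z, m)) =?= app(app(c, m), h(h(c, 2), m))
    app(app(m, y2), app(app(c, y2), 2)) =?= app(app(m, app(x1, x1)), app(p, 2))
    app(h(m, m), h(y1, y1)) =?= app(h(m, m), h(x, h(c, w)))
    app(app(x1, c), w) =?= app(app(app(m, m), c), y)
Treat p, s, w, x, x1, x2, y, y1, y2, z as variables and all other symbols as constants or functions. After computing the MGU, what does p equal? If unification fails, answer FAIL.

Decompose app/2: app(x2, m) =?= app(app(c, 2), m),  h(c, y) =?= h(c, h(c, x2)).
Decompose app/2: x2 =?= app(c, 2),  m =?= m.
Bind x2 := app(c, 2); substituting into the one remaining equation that mentions x2 gives: h(c, y) =?= h(c, h(c, app(c, 2))).
Delete trivial equation m =?= m.
Decompose h/2: c =?= c,  y =?= h(c, app(c, 2)).
Delete trivial equation c =?= c.
Bind y := h(c, app(c, 2)); substituting into the one remaining equation that mentions y gives: app(app(x1, c), w) =?= app(app(app(m, m), c), h(c, app(c, 2))).
Decompose app/2: app(c, s) =?= app(c, m),  h(z, m) =?= h(h(c, 2), m).
Decompose app/2: c =?= c,  s =?= m.
Delete trivial equation c =?= c.
Bind s := m; no other remaining equation mentions s.
Decompose h/2: z =?= h(c, 2),  m =?= m.
Bind z := h(c, 2); no other remaining equation mentions z.
Delete trivial equation m =?= m.
Decompose app/2: app(m, y2) =?= app(m, app(x1, x1)),  app(app(c, y2), 2) =?= app(p, 2).
Decompose app/2: m =?= m,  y2 =?= app(x1, x1).
Delete trivial equation m =?= m.
Bind y2 := app(x1, x1); substituting into the one remaining equation that mentions y2 gives: app(app(c, app(x1, x1)), 2) =?= app(p, 2).
Decompose app/2: app(c, app(x1, x1)) =?= p,  2 =?= 2.
Bind p := app(c, app(x1, x1)); no other remaining equation mentions p.
Delete trivial equation 2 =?= 2.
Decompose app/2: h(m, m) =?= h(m, m),  h(y1, y1) =?= h(x, h(c, w)).
Delete trivial equation h(m, m) =?= h(m, m).
Decompose h/2: y1 =?= x,  y1 =?= h(c, w).
Bind y1 := x; substituting into the one remaining equation that mentions y1 gives: x =?= h(c, w).
Bind x := h(c, w); no other remaining equation mentions x. Substituting into the earlier binding gives y1 := h(c, w).
Decompose app/2: app(x1, c) =?= app(app(m, m), c),  w =?= h(c, app(c, 2)).
Decompose app/2: x1 =?= app(m, m),  c =?= c.
Bind x1 := app(m, m); no other remaining equation mentions x1. Substituting into the earlier bindings gives y2 := app(app(m, m), app(m, m)), p := app(c, app(app(m, m), app(m, m))).
Delete trivial equation c =?= c.
Bind w := h(c, app(c, 2)). Substituting into the earlier bindings gives y1 := h(c, h(c, app(c, 2))), x := h(c, h(c, app(c, 2))).
MGU = { x2 ↦ app(c, 2), y ↦ h(c, app(c, 2)), s ↦ m, z ↦ h(c, 2), y2 ↦ app(app(m, m), app(m, m)), p ↦ app(c, app(app(m, m), app(m, m))), y1 ↦ h(c, h(c, app(c, 2))), x ↦ h(c, h(c, app(c, 2))), x1 ↦ app(m, m), w ↦ h(c, app(c, 2)) }, so p ↦ app(c, app(app(m, m), app(m, m))).

app(c, app(app(m, m), app(m, m)))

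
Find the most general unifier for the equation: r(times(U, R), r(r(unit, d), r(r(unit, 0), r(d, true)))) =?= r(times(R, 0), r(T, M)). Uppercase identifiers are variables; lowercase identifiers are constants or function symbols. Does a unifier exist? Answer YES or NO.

Decompose r/2: times(U, R) =?= times(R, 0),  r(r(unit, d), r(r(unit, 0), r(d, true))) =?= r(T, M).
Decompose times/2: U =?= R,  R =?= 0.
Bind U := R; no other remaining equation mentions U.
Bind R := 0; no other remaining equation mentions R. Substituting into the earlier binding gives U := 0.
Decompose r/2: r(unit, d) =?= T,  r(r(unit, 0), r(d, true)) =?= M.
Bind T := r(unit, d); no other remaining equation mentions T.
Bind M := r(r(unit, 0), r(d, true)).
No equations remain and no clash or occurs-check failure arose, so a unifier exists.

YES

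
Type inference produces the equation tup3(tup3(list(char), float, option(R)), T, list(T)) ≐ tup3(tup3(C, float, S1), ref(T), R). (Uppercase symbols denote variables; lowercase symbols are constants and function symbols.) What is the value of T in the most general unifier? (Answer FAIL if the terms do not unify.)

FAIL

Decompose tup3/3: tup3(list(char), float, option(R)) ≐ tup3(C, float, S1),  T ≐ ref(T),  list(T) ≐ R.
Decompose tup3/3: list(char) ≐ C,  float ≐ float,  option(R) ≐ S1.
Bind C := list(char); no other remaining equation mentions C.
Delete trivial equation float ≐ float.
Bind S1 := option(R); no other remaining equation mentions S1.
Occurs check fails: T occurs in ref(T); the equation T ≐ ref(T) has no finite solution.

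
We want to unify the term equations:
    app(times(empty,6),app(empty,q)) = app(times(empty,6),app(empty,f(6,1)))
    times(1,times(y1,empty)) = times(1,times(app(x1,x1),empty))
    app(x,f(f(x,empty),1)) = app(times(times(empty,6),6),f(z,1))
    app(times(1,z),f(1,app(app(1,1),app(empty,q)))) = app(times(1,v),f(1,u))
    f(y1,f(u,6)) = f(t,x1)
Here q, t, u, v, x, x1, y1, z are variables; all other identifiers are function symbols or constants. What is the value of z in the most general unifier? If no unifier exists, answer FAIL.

f(times(times(empty,6),6),empty)

Decompose app/2: times(empty,6) = times(empty,6),  app(empty,q) = app(empty,f(6,1)).
Delete trivial equation times(empty,6) = times(empty,6).
Decompose app/2: empty = empty,  q = f(6,1).
Delete trivial equation empty = empty.
Bind q := f(6,1); substituting into the one remaining equation that mentions q gives: app(times(1,z),f(1,app(app(1,1),app(empty,f(6,1))))) = app(times(1,v),f(1,u)).
Decompose times/2: 1 = 1,  times(y1,empty) = times(app(x1,x1),empty).
Delete trivial equation 1 = 1.
Decompose times/2: y1 = app(x1,x1),  empty = empty.
Bind y1 := app(x1,x1); substituting into the one remaining equation that mentions y1 gives: f(app(x1,x1),f(u,6)) = f(t,x1).
Delete trivial equation empty = empty.
Decompose app/2: x = times(times(empty,6),6),  f(f(x,empty),1) = f(z,1).
Bind x := times(times(empty,6),6); substituting into the one remaining equation that mentions x gives: f(f(times(times(empty,6),6),empty),1) = f(z,1).
Decompose f/2: f(times(times(empty,6),6),empty) = z,  1 = 1.
Bind z := f(times(times(empty,6),6),empty); substituting into the one remaining equation that mentions z gives: app(times(1,f(times(times(empty,6),6),empty)),f(1,app(app(1,1),app(empty,f(6,1))))) = app(times(1,v),f(1,u)).
Delete trivial equation 1 = 1.
Decompose app/2: times(1,f(times(times(empty,6),6),empty)) = times(1,v),  f(1,app(app(1,1),app(empty,f(6,1)))) = f(1,u).
Decompose times/2: 1 = 1,  f(times(times(empty,6),6),empty) = v.
Delete trivial equation 1 = 1.
Bind v := f(times(times(empty,6),6),empty); no other remaining equation mentions v.
Decompose f/2: 1 = 1,  app(app(1,1),app(empty,f(6,1))) = u.
Delete trivial equation 1 = 1.
Bind u := app(app(1,1),app(empty,f(6,1))); substituting into the remaining equation gives: f(app(x1,x1),f(app(app(1,1),app(empty,f(6,1))),6)) = f(t,x1).
Decompose f/2: app(x1,x1) = t,  f(app(app(1,1),app(empty,f(6,1))),6) = x1.
Bind t := app(x1,x1); no other remaining equation mentions t.
Bind x1 := f(app(app(1,1),app(empty,f(6,1))),6). Substituting into the earlier bindings gives y1 := app(f(app(app(1,1),app(empty,f(6,1))),6),f(app(app(1,1),app(empty,f(6,1))),6)), t := app(f(app(app(1,1),app(empty,f(6,1))),6),f(app(app(1,1),app(empty,f(6,1))),6)).
MGU = { q ↦ f(6,1), y1 ↦ app(f(app(app(1,1),app(empty,f(6,1))),6),f(app(app(1,1),app(empty,f(6,1))),6)), x ↦ times(times(empty,6),6), z ↦ f(times(times(empty,6),6),empty), v ↦ f(times(times(empty,6),6),empty), u ↦ app(app(1,1),app(empty,f(6,1))), t ↦ app(f(app(app(1,1),app(empty,f(6,1))),6),f(app(app(1,1),app(empty,f(6,1))),6)), x1 ↦ f(app(app(1,1),app(empty,f(6,1))),6) }, so z ↦ f(times(times(empty,6),6),empty).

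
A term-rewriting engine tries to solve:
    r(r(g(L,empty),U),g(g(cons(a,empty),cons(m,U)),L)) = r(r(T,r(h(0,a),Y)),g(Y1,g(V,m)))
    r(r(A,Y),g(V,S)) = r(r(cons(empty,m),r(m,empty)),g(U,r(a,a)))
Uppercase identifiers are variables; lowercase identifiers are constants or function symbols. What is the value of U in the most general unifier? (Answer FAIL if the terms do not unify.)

Decompose r/2: r(g(L,empty),U) = r(T,r(h(0,a),Y)),  g(g(cons(a,empty),cons(m,U)),L) = g(Y1,g(V,m)).
Decompose r/2: g(L,empty) = T,  U = r(h(0,a),Y).
Bind T := g(L,empty); no other remaining equation mentions T.
Bind U := r(h(0,a),Y); substituting into the remaining equations gives: g(g(cons(a,empty),cons(m,r(h(0,a),Y))),L) = g(Y1,g(V,m)),  r(r(A,Y),g(V,S)) = r(r(cons(empty,m),r(m,empty)),g(r(h(0,a),Y),r(a,a))).
Decompose g/2: g(cons(a,empty),cons(m,r(h(0,a),Y))) = Y1,  L = g(V,m).
Bind Y1 := g(cons(a,empty),cons(m,r(h(0,a),Y))); no other remaining equation mentions Y1.
Bind L := g(V,m); no other remaining equation mentions L. Substituting into the earlier binding gives T := g(g(V,m),empty).
Decompose r/2: r(A,Y) = r(cons(empty,m),r(m,empty)),  g(V,S) = g(r(h(0,a),Y),r(a,a)).
Decompose r/2: A = cons(empty,m),  Y = r(m,empty).
Bind A := cons(empty,m); no other remaining equation mentions A.
Bind Y := r(m,empty); substituting into the remaining equation gives: g(V,S) = g(r(h(0,a),r(m,empty)),r(a,a)). Substituting into the earlier bindings gives U := r(h(0,a),r(m,empty)), Y1 := g(cons(a,empty),cons(m,r(h(0,a),r(m,empty)))).
Decompose g/2: V = r(h(0,a),r(m,empty)),  S = r(a,a).
Bind V := r(h(0,a),r(m,empty)); no other remaining equation mentions V. Substituting into the earlier bindings gives T := g(g(r(h(0,a),r(m,empty)),m),empty), L := g(r(h(0,a),r(m,empty)),m).
Bind S := r(a,a).
MGU = { T ↦ g(g(r(h(0,a),r(m,empty)),m),empty), U ↦ r(h(0,a),r(m,empty)), Y1 ↦ g(cons(a,empty),cons(m,r(h(0,a),r(m,empty)))), L ↦ g(r(h(0,a),r(m,empty)),m), A ↦ cons(empty,m), Y ↦ r(m,empty), V ↦ r(h(0,a),r(m,empty)), S ↦ r(a,a) }, so U ↦ r(h(0,a),r(m,empty)).

r(h(0,a),r(m,empty))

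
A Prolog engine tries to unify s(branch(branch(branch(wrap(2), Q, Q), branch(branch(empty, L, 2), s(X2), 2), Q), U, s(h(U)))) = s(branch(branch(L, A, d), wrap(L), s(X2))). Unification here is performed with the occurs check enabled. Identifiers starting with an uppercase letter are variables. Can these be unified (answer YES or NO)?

Decompose s/1: branch(branch(branch(wrap(2), Q, Q), branch(branch(empty, L, 2), s(X2), 2), Q), U, s(h(U))) = branch(branch(L, A, d), wrap(L), s(X2)).
Decompose branch/3: branch(branch(wrap(2), Q, Q), branch(branch(empty, L, 2), s(X2), 2), Q) = branch(L, A, d),  U = wrap(L),  s(h(U)) = s(X2).
Decompose branch/3: branch(wrap(2), Q, Q) = L,  branch(branch(empty, L, 2), s(X2), 2) = A,  Q = d.
Bind L := branch(wrap(2), Q, Q); substituting into the 2 remaining equations that mention L gives: branch(branch(empty, branch(wrap(2), Q, Q), 2), s(X2), 2) = A,  U = wrap(branch(wrap(2), Q, Q)).
Bind A := branch(branch(empty, branch(wrap(2), Q, Q), 2), s(X2), 2); no other remaining equation mentions A.
Bind Q := d; substituting into the one remaining equation that mentions Q gives: U = wrap(branch(wrap(2), d, d)). Substituting into the earlier bindings gives L := branch(wrap(2), d, d), A := branch(branch(empty, branch(wrap(2), d, d), 2), s(X2), 2).
Bind U := wrap(branch(wrap(2), d, d)); substituting into the remaining equation gives: s(h(wrap(branch(wrap(2), d, d)))) = s(X2).
Decompose s/1: h(wrap(branch(wrap(2), d, d))) = X2.
Bind X2 := h(wrap(branch(wrap(2), d, d))). Substituting into the earlier binding gives A := branch(branch(empty, branch(wrap(2), d, d), 2), s(h(wrap(branch(wrap(2), d, d)))), 2).
No equations remain and no clash or occurs-check failure arose, so a unifier exists.

YES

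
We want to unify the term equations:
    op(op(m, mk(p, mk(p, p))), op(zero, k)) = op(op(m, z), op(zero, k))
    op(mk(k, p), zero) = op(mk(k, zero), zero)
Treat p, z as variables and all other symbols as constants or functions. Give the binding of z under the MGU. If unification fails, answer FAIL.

Decompose op/2: op(m, mk(p, mk(p, p))) = op(m, z),  op(zero, k) = op(zero, k).
Decompose op/2: m = m,  mk(p, mk(p, p)) = z.
Delete trivial equation m = m.
Bind z := mk(p, mk(p, p)); no other remaining equation mentions z.
Delete trivial equation op(zero, k) = op(zero, k).
Decompose op/2: mk(k, p) = mk(k, zero),  zero = zero.
Decompose mk/2: k = k,  p = zero.
Delete trivial equation k = k.
Bind p := zero; no other remaining equation mentions p. Substituting into the earlier binding gives z := mk(zero, mk(zero, zero)).
Delete trivial equation zero = zero.
MGU = { z := mk(zero, mk(zero, zero)), p := zero }, so z := mk(zero, mk(zero, zero)).

mk(zero, mk(zero, zero))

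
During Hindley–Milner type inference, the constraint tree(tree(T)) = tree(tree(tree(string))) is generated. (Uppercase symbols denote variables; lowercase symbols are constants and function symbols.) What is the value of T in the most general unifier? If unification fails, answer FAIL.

Decompose tree/1: tree(T) = tree(tree(string)).
Decompose tree/1: T = tree(string).
Bind T := tree(string).
MGU = { T := tree(string) }, so T := tree(string).

tree(string)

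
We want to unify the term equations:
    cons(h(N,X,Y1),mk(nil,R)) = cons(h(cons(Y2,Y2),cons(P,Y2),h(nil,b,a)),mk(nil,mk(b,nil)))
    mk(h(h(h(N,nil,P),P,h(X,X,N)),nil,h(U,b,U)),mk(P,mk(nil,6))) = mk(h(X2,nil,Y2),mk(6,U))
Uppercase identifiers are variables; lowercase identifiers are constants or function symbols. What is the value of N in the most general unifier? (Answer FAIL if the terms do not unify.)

Decompose cons/2: h(N,X,Y1) = h(cons(Y2,Y2),cons(P,Y2),h(nil,b,a)),  mk(nil,R) = mk(nil,mk(b,nil)).
Decompose h/3: N = cons(Y2,Y2),  X = cons(P,Y2),  Y1 = h(nil,b,a).
Bind N := cons(Y2,Y2); substituting into the one remaining equation that mentions N gives: mk(h(h(h(cons(Y2,Y2),nil,P),P,h(X,X,cons(Y2,Y2))),nil,h(U,b,U)),mk(P,mk(nil,6))) = mk(h(X2,nil,Y2),mk(6,U)).
Bind X := cons(P,Y2); substituting into the one remaining equation that mentions X gives: mk(h(h(h(cons(Y2,Y2),nil,P),P,h(cons(P,Y2),cons(P,Y2),cons(Y2,Y2))),nil,h(U,b,U)),mk(P,mk(nil,6))) = mk(h(X2,nil,Y2),mk(6,U)).
Bind Y1 := h(nil,b,a); no other remaining equation mentions Y1.
Decompose mk/2: nil = nil,  R = mk(b,nil).
Delete trivial equation nil = nil.
Bind R := mk(b,nil); no other remaining equation mentions R.
Decompose mk/2: h(h(h(cons(Y2,Y2),nil,P),P,h(cons(P,Y2),cons(P,Y2),cons(Y2,Y2))),nil,h(U,b,U)) = h(X2,nil,Y2),  mk(P,mk(nil,6)) = mk(6,U).
Decompose h/3: h(h(cons(Y2,Y2),nil,P),P,h(cons(P,Y2),cons(P,Y2),cons(Y2,Y2))) = X2,  nil = nil,  h(U,b,U) = Y2.
Bind X2 := h(h(cons(Y2,Y2),nil,P),P,h(cons(P,Y2),cons(P,Y2),cons(Y2,Y2))); no other remaining equation mentions X2.
Delete trivial equation nil = nil.
Bind Y2 := h(U,b,U); no other remaining equation mentions Y2. Substituting into the earlier bindings gives N := cons(h(U,b,U),h(U,b,U)), X := cons(P,h(U,b,U)), X2 := h(h(cons(h(U,b,U),h(U,b,U)),nil,P),P,h(cons(P,h(U,b,U)),cons(P,h(U,b,U)),cons(h(U,b,U),h(U,b,U)))).
Decompose mk/2: P = 6,  mk(nil,6) = U.
Bind P := 6; no other remaining equation mentions P. Substituting into the earlier bindings gives X := cons(6,h(U,b,U)), X2 := h(h(cons(h(U,b,U),h(U,b,U)),nil,6),6,h(cons(6,h(U,b,U)),cons(6,h(U,b,U)),cons(h(U,b,U),h(U,b,U)))).
Bind U := mk(nil,6). Substituting into the earlier bindings gives N := cons(h(mk(nil,6),b,mk(nil,6)),h(mk(nil,6),b,mk(nil,6))), X := cons(6,h(mk(nil,6),b,mk(nil,6))), X2 := h(h(cons(h(mk(nil,6),b,mk(nil,6)),h(mk(nil,6),b,mk(nil,6))),nil,6),6,h(cons(6,h(mk(nil,6),b,mk(nil,6))),cons(6,h(mk(nil,6),b,mk(nil,6))),cons(h(mk(nil,6),b,mk(nil,6)),h(mk(nil,6),b,mk(nil,6))))), Y2 := h(mk(nil,6),b,mk(nil,6)).
MGU = { N -> cons(h(mk(nil,6),b,mk(nil,6)),h(mk(nil,6),b,mk(nil,6))), X -> cons(6,h(mk(nil,6),b,mk(nil,6))), Y1 -> h(nil,b,a), R -> mk(b,nil), X2 -> h(h(cons(h(mk(nil,6),b,mk(nil,6)),h(mk(nil,6),b,mk(nil,6))),nil,6),6,h(cons(6,h(mk(nil,6),b,mk(nil,6))),cons(6,h(mk(nil,6),b,mk(nil,6))),cons(h(mk(nil,6),b,mk(nil,6)),h(mk(nil,6),b,mk(nil,6))))), Y2 -> h(mk(nil,6),b,mk(nil,6)), P -> 6, U -> mk(nil,6) }, so N -> cons(h(mk(nil,6),b,mk(nil,6)),h(mk(nil,6),b,mk(nil,6))).

cons(h(mk(nil,6),b,mk(nil,6)),h(mk(nil,6),b,mk(nil,6)))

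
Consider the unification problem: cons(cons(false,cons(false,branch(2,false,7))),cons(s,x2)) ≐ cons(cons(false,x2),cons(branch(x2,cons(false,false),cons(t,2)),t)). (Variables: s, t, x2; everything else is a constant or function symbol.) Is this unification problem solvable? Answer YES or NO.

YES

Decompose cons/2: cons(false,cons(false,branch(2,false,7))) ≐ cons(false,x2),  cons(s,x2) ≐ cons(branch(x2,cons(false,false),cons(t,2)),t).
Decompose cons/2: false ≐ false,  cons(false,branch(2,false,7)) ≐ x2.
Delete trivial equation false ≐ false.
Bind x2 := cons(false,branch(2,false,7)); substituting into the remaining equation gives: cons(s,cons(false,branch(2,false,7))) ≐ cons(branch(cons(false,branch(2,false,7)),cons(false,false),cons(t,2)),t).
Decompose cons/2: s ≐ branch(cons(false,branch(2,false,7)),cons(false,false),cons(t,2)),  cons(false,branch(2,false,7)) ≐ t.
Bind s := branch(cons(false,branch(2,false,7)),cons(false,false),cons(t,2)); no other remaining equation mentions s.
Bind t := cons(false,branch(2,false,7)). Substituting into the earlier binding gives s := branch(cons(false,branch(2,false,7)),cons(false,false),cons(cons(false,branch(2,false,7)),2)).
No equations remain and no clash or occurs-check failure arose, so a unifier exists.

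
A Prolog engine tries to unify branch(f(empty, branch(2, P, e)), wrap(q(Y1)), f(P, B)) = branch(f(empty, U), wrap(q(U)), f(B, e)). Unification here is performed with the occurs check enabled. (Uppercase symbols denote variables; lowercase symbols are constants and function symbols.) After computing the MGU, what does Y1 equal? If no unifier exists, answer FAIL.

branch(2, e, e)

Decompose branch/3: f(empty, branch(2, P, e)) = f(empty, U),  wrap(q(Y1)) = wrap(q(U)),  f(P, B) = f(B, e).
Decompose f/2: empty = empty,  branch(2, P, e) = U.
Delete trivial equation empty = empty.
Bind U := branch(2, P, e); substituting into the one remaining equation that mentions U gives: wrap(q(Y1)) = wrap(q(branch(2, P, e))).
Decompose wrap/1: q(Y1) = q(branch(2, P, e)).
Decompose q/1: Y1 = branch(2, P, e).
Bind Y1 := branch(2, P, e); no other remaining equation mentions Y1.
Decompose f/2: P = B,  B = e.
Bind P := B; no other remaining equation mentions P. Substituting into the earlier bindings gives U := branch(2, B, e), Y1 := branch(2, B, e).
Bind B := e. Substituting into the earlier bindings gives U := branch(2, e, e), Y1 := branch(2, e, e), P := e.
MGU = { U ↦ branch(2, e, e), Y1 ↦ branch(2, e, e), P ↦ e, B ↦ e }, so Y1 ↦ branch(2, e, e).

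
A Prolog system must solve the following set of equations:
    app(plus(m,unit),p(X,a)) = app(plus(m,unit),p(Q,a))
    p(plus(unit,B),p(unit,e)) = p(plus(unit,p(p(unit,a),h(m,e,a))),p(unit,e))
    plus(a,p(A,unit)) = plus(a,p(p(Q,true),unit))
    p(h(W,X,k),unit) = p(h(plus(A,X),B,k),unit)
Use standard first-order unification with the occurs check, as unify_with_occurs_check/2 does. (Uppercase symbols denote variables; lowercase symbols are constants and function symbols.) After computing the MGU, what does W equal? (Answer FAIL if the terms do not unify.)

Decompose app/2: plus(m,unit) = plus(m,unit),  p(X,a) = p(Q,a).
Delete trivial equation plus(m,unit) = plus(m,unit).
Decompose p/2: X = Q,  a = a.
Bind X := Q; substituting into the one remaining equation that mentions X gives: p(h(W,Q,k),unit) = p(h(plus(A,Q),B,k),unit).
Delete trivial equation a = a.
Decompose p/2: plus(unit,B) = plus(unit,p(p(unit,a),h(m,e,a))),  p(unit,e) = p(unit,e).
Decompose plus/2: unit = unit,  B = p(p(unit,a),h(m,e,a)).
Delete trivial equation unit = unit.
Bind B := p(p(unit,a),h(m,e,a)); substituting into the one remaining equation that mentions B gives: p(h(W,Q,k),unit) = p(h(plus(A,Q),p(p(unit,a),h(m,e,a)),k),unit).
Delete trivial equation p(unit,e) = p(unit,e).
Decompose plus/2: a = a,  p(A,unit) = p(p(Q,true),unit).
Delete trivial equation a = a.
Decompose p/2: A = p(Q,true),  unit = unit.
Bind A := p(Q,true); substituting into the one remaining equation that mentions A gives: p(h(W,Q,k),unit) = p(h(plus(p(Q,true),Q),p(p(unit,a),h(m,e,a)),k),unit).
Delete trivial equation unit = unit.
Decompose p/2: h(W,Q,k) = h(plus(p(Q,true),Q),p(p(unit,a),h(m,e,a)),k),  unit = unit.
Decompose h/3: W = plus(p(Q,true),Q),  Q = p(p(unit,a),h(m,e,a)),  k = k.
Bind W := plus(p(Q,true),Q); no other remaining equation mentions W.
Bind Q := p(p(unit,a),h(m,e,a)); no other remaining equation mentions Q. Substituting into the earlier bindings gives X := p(p(unit,a),h(m,e,a)), A := p(p(p(unit,a),h(m,e,a)),true), W := plus(p(p(p(unit,a),h(m,e,a)),true),p(p(unit,a),h(m,e,a))).
Delete trivial equation k = k.
Delete trivial equation unit = unit.
MGU = { X -> p(p(unit,a),h(m,e,a)), B -> p(p(unit,a),h(m,e,a)), A -> p(p(p(unit,a),h(m,e,a)),true), W -> plus(p(p(p(unit,a),h(m,e,a)),true),p(p(unit,a),h(m,e,a))), Q -> p(p(unit,a),h(m,e,a)) }, so W -> plus(p(p(p(unit,a),h(m,e,a)),true),p(p(unit,a),h(m,e,a))).

plus(p(p(p(unit,a),h(m,e,a)),true),p(p(unit,a),h(m,e,a)))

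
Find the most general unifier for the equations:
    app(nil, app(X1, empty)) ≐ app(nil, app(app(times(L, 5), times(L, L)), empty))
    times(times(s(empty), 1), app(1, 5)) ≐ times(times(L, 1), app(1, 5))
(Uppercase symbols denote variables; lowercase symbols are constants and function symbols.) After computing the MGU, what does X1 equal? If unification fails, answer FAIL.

app(times(s(empty), 5), times(s(empty), s(empty)))

Decompose app/2: nil ≐ nil,  app(X1, empty) ≐ app(app(times(L, 5), times(L, L)), empty).
Delete trivial equation nil ≐ nil.
Decompose app/2: X1 ≐ app(times(L, 5), times(L, L)),  empty ≐ empty.
Bind X1 := app(times(L, 5), times(L, L)); no other remaining equation mentions X1.
Delete trivial equation empty ≐ empty.
Decompose times/2: times(s(empty), 1) ≐ times(L, 1),  app(1, 5) ≐ app(1, 5).
Decompose times/2: s(empty) ≐ L,  1 ≐ 1.
Bind L := s(empty); no other remaining equation mentions L. Substituting into the earlier binding gives X1 := app(times(s(empty), 5), times(s(empty), s(empty))).
Delete trivial equation 1 ≐ 1.
Delete trivial equation app(1, 5) ≐ app(1, 5).
MGU = { X1 -> app(times(s(empty), 5), times(s(empty), s(empty))), L -> s(empty) }, so X1 -> app(times(s(empty), 5), times(s(empty), s(empty))).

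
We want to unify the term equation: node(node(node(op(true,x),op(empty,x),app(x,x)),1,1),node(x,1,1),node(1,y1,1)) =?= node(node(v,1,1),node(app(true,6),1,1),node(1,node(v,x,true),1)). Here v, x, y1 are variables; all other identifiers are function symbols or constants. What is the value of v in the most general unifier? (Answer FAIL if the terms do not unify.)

node(op(true,app(true,6)),op(empty,app(true,6)),app(app(true,6),app(true,6)))

Decompose node/3: node(node(op(true,x),op(empty,x),app(x,x)),1,1) =?= node(v,1,1),  node(x,1,1) =?= node(app(true,6),1,1),  node(1,y1,1) =?= node(1,node(v,x,true),1).
Decompose node/3: node(op(true,x),op(empty,x),app(x,x)) =?= v,  1 =?= 1,  1 =?= 1.
Bind v := node(op(true,x),op(empty,x),app(x,x)); substituting into the one remaining equation that mentions v gives: node(1,y1,1) =?= node(1,node(node(op(true,x),op(empty,x),app(x,x)),x,true),1).
Delete trivial equation 1 =?= 1.
Delete trivial equation 1 =?= 1.
Decompose node/3: x =?= app(true,6),  1 =?= 1,  1 =?= 1.
Bind x := app(true,6); substituting into the one remaining equation that mentions x gives: node(1,y1,1) =?= node(1,node(node(op(true,app(true,6)),op(empty,app(true,6)),app(app(true,6),app(true,6))),app(true,6),true),1). Substituting into the earlier binding gives v := node(op(true,app(true,6)),op(empty,app(true,6)),app(app(true,6),app(true,6))).
Delete trivial equation 1 =?= 1.
Delete trivial equation 1 =?= 1.
Decompose node/3: 1 =?= 1,  y1 =?= node(node(op(true,app(true,6)),op(empty,app(true,6)),app(app(true,6),app(true,6))),app(true,6),true),  1 =?= 1.
Delete trivial equation 1 =?= 1.
Bind y1 := node(node(op(true,app(true,6)),op(empty,app(true,6)),app(app(true,6),app(true,6))),app(true,6),true); no other remaining equation mentions y1.
Delete trivial equation 1 =?= 1.
MGU = { v -> node(op(true,app(true,6)),op(empty,app(true,6)),app(app(true,6),app(true,6))), x -> app(true,6), y1 -> node(node(op(true,app(true,6)),op(empty,app(true,6)),app(app(true,6),app(true,6))),app(true,6),true) }, so v -> node(op(true,app(true,6)),op(empty,app(true,6)),app(app(true,6),app(true,6))).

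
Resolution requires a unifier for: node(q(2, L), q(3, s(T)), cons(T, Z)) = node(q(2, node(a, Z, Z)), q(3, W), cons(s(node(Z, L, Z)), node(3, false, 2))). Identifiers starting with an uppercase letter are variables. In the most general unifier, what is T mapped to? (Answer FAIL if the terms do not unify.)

s(node(node(3, false, 2), node(a, node(3, false, 2), node(3, false, 2)), node(3, false, 2)))

Decompose node/3: q(2, L) = q(2, node(a, Z, Z)),  q(3, s(T)) = q(3, W),  cons(T, Z) = cons(s(node(Z, L, Z)), node(3, false, 2)).
Decompose q/2: 2 = 2,  L = node(a, Z, Z).
Delete trivial equation 2 = 2.
Bind L := node(a, Z, Z); substituting into the one remaining equation that mentions L gives: cons(T, Z) = cons(s(node(Z, node(a, Z, Z), Z)), node(3, false, 2)).
Decompose q/2: 3 = 3,  s(T) = W.
Delete trivial equation 3 = 3.
Bind W := s(T); no other remaining equation mentions W.
Decompose cons/2: T = s(node(Z, node(a, Z, Z), Z)),  Z = node(3, false, 2).
Bind T := s(node(Z, node(a, Z, Z), Z)); no other remaining equation mentions T. Substituting into the earlier binding gives W := s(s(node(Z, node(a, Z, Z), Z))).
Bind Z := node(3, false, 2). Substituting into the earlier bindings gives L := node(a, node(3, false, 2), node(3, false, 2)), W := s(s(node(node(3, false, 2), node(a, node(3, false, 2), node(3, false, 2)), node(3, false, 2)))), T := s(node(node(3, false, 2), node(a, node(3, false, 2), node(3, false, 2)), node(3, false, 2))).
MGU = { L ↦ node(a, node(3, false, 2), node(3, false, 2)), W ↦ s(s(node(node(3, false, 2), node(a, node(3, false, 2), node(3, false, 2)), node(3, false, 2)))), T ↦ s(node(node(3, false, 2), node(a, node(3, false, 2), node(3, false, 2)), node(3, false, 2))), Z ↦ node(3, false, 2) }, so T ↦ s(node(node(3, false, 2), node(a, node(3, false, 2), node(3, false, 2)), node(3, false, 2))).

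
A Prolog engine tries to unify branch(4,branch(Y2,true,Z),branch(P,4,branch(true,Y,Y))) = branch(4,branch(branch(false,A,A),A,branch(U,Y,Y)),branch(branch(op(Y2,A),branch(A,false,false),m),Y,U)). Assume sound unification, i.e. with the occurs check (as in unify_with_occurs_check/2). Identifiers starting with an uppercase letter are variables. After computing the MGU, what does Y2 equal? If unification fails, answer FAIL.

branch(false,true,true)

Decompose branch/3: 4 = 4,  branch(Y2,true,Z) = branch(branch(false,A,A),A,branch(U,Y,Y)),  branch(P,4,branch(true,Y,Y)) = branch(branch(op(Y2,A),branch(A,false,false),m),Y,U).
Delete trivial equation 4 = 4.
Decompose branch/3: Y2 = branch(false,A,A),  true = A,  Z = branch(U,Y,Y).
Bind Y2 := branch(false,A,A); substituting into the one remaining equation that mentions Y2 gives: branch(P,4,branch(true,Y,Y)) = branch(branch(op(branch(false,A,A),A),branch(A,false,false),m),Y,U).
Bind A := true; substituting into the one remaining equation that mentions A gives: branch(P,4,branch(true,Y,Y)) = branch(branch(op(branch(false,true,true),true),branch(true,false,false),m),Y,U). Substituting into the earlier binding gives Y2 := branch(false,true,true).
Bind Z := branch(U,Y,Y); no other remaining equation mentions Z.
Decompose branch/3: P = branch(op(branch(false,true,true),true),branch(true,false,false),m),  4 = Y,  branch(true,Y,Y) = U.
Bind P := branch(op(branch(false,true,true),true),branch(true,false,false),m); no other remaining equation mentions P.
Bind Y := 4; substituting into the remaining equation gives: branch(true,4,4) = U. Substituting into the earlier binding gives Z := branch(U,4,4).
Bind U := branch(true,4,4). Substituting into the earlier binding gives Z := branch(branch(true,4,4),4,4).
MGU = { Y2 = branch(false,true,true), A = true, Z = branch(branch(true,4,4),4,4), P = branch(op(branch(false,true,true),true),branch(true,false,false),m), Y = 4, U = branch(true,4,4) }, so Y2 = branch(false,true,true).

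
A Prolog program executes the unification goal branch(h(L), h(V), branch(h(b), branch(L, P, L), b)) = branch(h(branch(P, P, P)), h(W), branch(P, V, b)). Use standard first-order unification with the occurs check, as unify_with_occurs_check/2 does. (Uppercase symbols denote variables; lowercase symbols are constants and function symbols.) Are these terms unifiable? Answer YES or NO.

Decompose branch/3: h(L) = h(branch(P, P, P)),  h(V) = h(W),  branch(h(b), branch(L, P, L), b) = branch(P, V, b).
Decompose h/1: L = branch(P, P, P).
Bind L := branch(P, P, P); substituting into the one remaining equation that mentions L gives: branch(h(b), branch(branch(P, P, P), P, branch(P, P, P)), b) = branch(P, V, b).
Decompose h/1: V = W.
Bind V := W; substituting into the remaining equation gives: branch(h(b), branch(branch(P, P, P), P, branch(P, P, P)), b) = branch(P, W, b).
Decompose branch/3: h(b) = P,  branch(branch(P, P, P), P, branch(P, P, P)) = W,  b = b.
Bind P := h(b); substituting into the one remaining equation that mentions P gives: branch(branch(h(b), h(b), h(b)), h(b), branch(h(b), h(b), h(b))) = W. Substituting into the earlier binding gives L := branch(h(b), h(b), h(b)).
Bind W := branch(branch(h(b), h(b), h(b)), h(b), branch(h(b), h(b), h(b))); no other remaining equation mentions W. Substituting into the earlier binding gives V := branch(branch(h(b), h(b), h(b)), h(b), branch(h(b), h(b), h(b))).
Delete trivial equation b = b.
No equations remain and no clash or occurs-check failure arose, so a unifier exists.

YES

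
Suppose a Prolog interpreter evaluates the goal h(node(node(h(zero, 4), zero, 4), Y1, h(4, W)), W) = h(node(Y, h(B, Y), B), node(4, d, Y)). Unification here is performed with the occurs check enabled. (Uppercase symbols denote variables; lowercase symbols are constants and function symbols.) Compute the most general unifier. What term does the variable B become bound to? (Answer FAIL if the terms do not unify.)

Decompose h/2: node(node(h(zero, 4), zero, 4), Y1, h(4, W)) = node(Y, h(B, Y), B),  W = node(4, d, Y).
Decompose node/3: node(h(zero, 4), zero, 4) = Y,  Y1 = h(B, Y),  h(4, W) = B.
Bind Y := node(h(zero, 4), zero, 4); substituting into the 2 remaining equations that mention Y gives: Y1 = h(B, node(h(zero, 4), zero, 4)),  W = node(4, d, node(h(zero, 4), zero, 4)).
Bind Y1 := h(B, node(h(zero, 4), zero, 4)); no other remaining equation mentions Y1.
Bind B := h(4, W); no other remaining equation mentions B. Substituting into the earlier binding gives Y1 := h(h(4, W), node(h(zero, 4), zero, 4)).
Bind W := node(4, d, node(h(zero, 4), zero, 4)). Substituting into the earlier bindings gives Y1 := h(h(4, node(4, d, node(h(zero, 4), zero, 4))), node(h(zero, 4), zero, 4)), B := h(4, node(4, d, node(h(zero, 4), zero, 4))).
MGU = { Y ↦ node(h(zero, 4), zero, 4), Y1 ↦ h(h(4, node(4, d, node(h(zero, 4), zero, 4))), node(h(zero, 4), zero, 4)), B ↦ h(4, node(4, d, node(h(zero, 4), zero, 4))), W ↦ node(4, d, node(h(zero, 4), zero, 4)) }, so B ↦ h(4, node(4, d, node(h(zero, 4), zero, 4))).

h(4, node(4, d, node(h(zero, 4), zero, 4)))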